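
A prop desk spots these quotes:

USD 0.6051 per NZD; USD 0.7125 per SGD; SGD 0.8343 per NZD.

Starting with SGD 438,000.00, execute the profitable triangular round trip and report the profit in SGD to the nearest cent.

Profitable loop is SGD → NZD → USD → SGD:
SGD 438,000.00 ÷ 0.8343 = NZD 524,991.01
NZD 524,991.01 × 0.6051 = USD 317,672.06
USD 317,672.06 ÷ 0.7125 = SGD 445,855.52
Profit = SGD 445,855.52 − SGD 438,000.00

Profit: SGD 7,855.52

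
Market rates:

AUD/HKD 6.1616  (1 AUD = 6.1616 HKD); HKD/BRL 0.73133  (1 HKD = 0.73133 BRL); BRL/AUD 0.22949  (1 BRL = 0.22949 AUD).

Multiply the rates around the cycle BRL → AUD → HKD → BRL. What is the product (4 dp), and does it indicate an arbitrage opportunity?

1.0341 (arbitrage exists)

Around BRL → AUD → HKD → BRL: 1 × 0.22949 × 6.1616 × 0.73133 = 1.034119
Product > 1; profitable direction is BRL → AUD → HKD → BRL.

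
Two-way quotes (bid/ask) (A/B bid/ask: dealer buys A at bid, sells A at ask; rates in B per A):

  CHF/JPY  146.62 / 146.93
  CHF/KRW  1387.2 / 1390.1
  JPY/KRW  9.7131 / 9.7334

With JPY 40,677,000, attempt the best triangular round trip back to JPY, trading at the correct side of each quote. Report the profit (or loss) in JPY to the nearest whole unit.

Net profit: JPY 995,921

Best loop JPY → KRW → CHF → JPY:
JPY 40,677,000 × 9.7131 (sell JPY at bid) = KRW 395,099,769
KRW 395,099,769 ÷ 1390.1 (buy CHF at ask) = CHF 284,223.99
CHF 284,223.99 × 146.62 (sell CHF at bid) = JPY 41,672,921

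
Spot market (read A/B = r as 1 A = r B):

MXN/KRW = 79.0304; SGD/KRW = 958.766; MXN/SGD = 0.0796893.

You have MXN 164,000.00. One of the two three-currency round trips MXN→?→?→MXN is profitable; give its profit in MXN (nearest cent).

Profit: MXN 5,638.88

Profitable loop is MXN → KRW → SGD → MXN:
MXN 164,000.00 × 79.0304 = KRW 12,960,986
KRW 12,960,986 ÷ 958.766 = SGD 13,518.40
SGD 13,518.40 ÷ 0.0796893 = MXN 169,638.88
Profit = MXN 169,638.88 − MXN 164,000.00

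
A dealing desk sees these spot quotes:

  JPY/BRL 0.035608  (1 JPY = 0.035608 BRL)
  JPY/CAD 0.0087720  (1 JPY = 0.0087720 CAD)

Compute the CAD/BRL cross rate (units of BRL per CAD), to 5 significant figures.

CAD/BRL = 4.0593

1 CAD ÷ 0.0087720 = 113.999 JPY
113.999 JPY × 0.035608 = 4.05928 BRL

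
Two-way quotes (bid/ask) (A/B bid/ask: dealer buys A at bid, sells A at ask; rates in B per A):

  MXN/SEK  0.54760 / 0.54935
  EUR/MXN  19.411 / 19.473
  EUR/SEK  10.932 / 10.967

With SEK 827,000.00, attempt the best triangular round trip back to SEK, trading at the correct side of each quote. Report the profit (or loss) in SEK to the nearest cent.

Net profit: SEK 18,129.26

Best loop SEK → MXN → EUR → SEK:
SEK 827,000.00 ÷ 0.54935 (buy MXN at ask) = MXN 1,505,415.49
MXN 1,505,415.49 ÷ 19.473 (buy EUR at ask) = EUR 77,307.84
EUR 77,307.84 × 10.932 (sell EUR at bid) = SEK 845,129.26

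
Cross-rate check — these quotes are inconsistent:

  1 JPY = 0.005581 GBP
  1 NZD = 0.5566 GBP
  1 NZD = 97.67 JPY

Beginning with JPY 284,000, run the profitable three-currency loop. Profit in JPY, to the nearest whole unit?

Profit: JPY 5,994

Profitable loop is JPY → NZD → GBP → JPY:
JPY 284,000 ÷ 97.67 = NZD 2,907.75
NZD 2,907.75 × 0.5566 = GBP 1,618.45
GBP 1,618.45 ÷ 0.005581 = JPY 289,994
Profit = JPY 289,994 − JPY 284,000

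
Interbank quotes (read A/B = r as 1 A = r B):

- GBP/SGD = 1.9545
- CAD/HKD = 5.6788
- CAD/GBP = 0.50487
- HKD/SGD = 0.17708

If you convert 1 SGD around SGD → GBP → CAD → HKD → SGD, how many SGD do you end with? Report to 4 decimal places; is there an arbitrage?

1.0191 (arbitrage exists)

Around SGD → GBP → CAD → HKD → SGD: 1 ÷ 1.9545 ÷ 0.50487 × 5.6788 × 0.17708 = 1.019086
Product > 1; profitable direction is SGD → GBP → CAD → HKD → SGD.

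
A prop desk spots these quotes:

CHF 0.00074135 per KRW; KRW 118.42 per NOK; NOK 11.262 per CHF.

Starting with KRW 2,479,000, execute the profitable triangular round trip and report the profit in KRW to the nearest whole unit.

Profit: KRW 28,337

Profitable loop is KRW → NOK → CHF → KRW:
KRW 2,479,000 ÷ 118.42 = NOK 20,933.96
NOK 20,933.96 ÷ 11.262 = CHF 1,858.81
CHF 1,858.81 ÷ 0.00074135 = KRW 2,507,337
Profit = KRW 2,507,337 − KRW 2,479,000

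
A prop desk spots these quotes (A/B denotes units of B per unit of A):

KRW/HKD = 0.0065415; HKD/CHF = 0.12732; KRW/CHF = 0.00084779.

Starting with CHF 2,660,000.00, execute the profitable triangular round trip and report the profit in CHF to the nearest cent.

Profit: CHF 47,671.36

Profitable loop is CHF → HKD → KRW → CHF:
CHF 2,660,000.00 ÷ 0.12732 = HKD 20,892,240.03
HKD 20,892,240.03 ÷ 0.0065415 = KRW 3,193,799,591
KRW 3,193,799,591 × 0.00084779 = CHF 2,707,671.36
Profit = CHF 2,707,671.36 − CHF 2,660,000.00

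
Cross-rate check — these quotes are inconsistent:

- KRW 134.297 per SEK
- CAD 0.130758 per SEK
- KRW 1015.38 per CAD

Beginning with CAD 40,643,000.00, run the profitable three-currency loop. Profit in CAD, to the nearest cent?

Profit: CAD 467,730.55

Profitable loop is CAD → SEK → KRW → CAD:
CAD 40,643,000.00 ÷ 0.130758 = SEK 310,826,106.24
SEK 310,826,106.24 × 134.297 = KRW 41,743,013,590
KRW 41,743,013,590 ÷ 1015.38 = CAD 41,110,730.55
Profit = CAD 41,110,730.55 − CAD 40,643,000.00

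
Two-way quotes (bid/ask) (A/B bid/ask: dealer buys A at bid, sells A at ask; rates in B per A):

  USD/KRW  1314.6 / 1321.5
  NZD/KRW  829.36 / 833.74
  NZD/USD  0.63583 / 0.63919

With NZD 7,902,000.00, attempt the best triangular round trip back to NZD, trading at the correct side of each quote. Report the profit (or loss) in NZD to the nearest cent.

Net profit: NZD 20,112.96

Best loop NZD → USD → KRW → NZD:
NZD 7,902,000.00 × 0.63583 (sell NZD at bid) = USD 5,024,328.66
USD 5,024,328.66 × 1314.6 (sell USD at bid) = KRW 6,604,982,456
KRW 6,604,982,456 ÷ 833.74 (buy NZD at ask) = NZD 7,922,112.96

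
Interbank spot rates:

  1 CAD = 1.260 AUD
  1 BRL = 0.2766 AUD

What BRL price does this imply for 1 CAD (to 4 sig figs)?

CAD/BRL = 4.555

1 CAD × 1.260 = 1.26 AUD
1.26 AUD ÷ 0.2766 = 4.55531 BRL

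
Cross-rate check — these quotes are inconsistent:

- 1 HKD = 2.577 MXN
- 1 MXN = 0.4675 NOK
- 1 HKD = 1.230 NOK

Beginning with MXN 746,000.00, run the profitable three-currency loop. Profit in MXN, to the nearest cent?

Profit: MXN 15,636.77

Profitable loop is MXN → HKD → NOK → MXN:
MXN 746,000.00 ÷ 2.577 = HKD 289,483.90
HKD 289,483.90 × 1.230 = NOK 356,065.19
NOK 356,065.19 ÷ 0.4675 = MXN 761,636.77
Profit = MXN 761,636.77 − MXN 746,000.00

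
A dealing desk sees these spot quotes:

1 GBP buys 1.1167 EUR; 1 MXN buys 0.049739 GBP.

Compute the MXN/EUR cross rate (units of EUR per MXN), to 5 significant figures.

MXN/EUR = 0.055544

1 MXN × 0.049739 = 0.049739 GBP
0.049739 GBP × 1.1167 = 0.0555435 EUR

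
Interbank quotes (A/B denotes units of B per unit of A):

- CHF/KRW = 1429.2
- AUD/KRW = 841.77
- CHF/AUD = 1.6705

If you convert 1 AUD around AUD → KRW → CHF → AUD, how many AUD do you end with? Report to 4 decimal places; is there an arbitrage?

0.9839 (arbitrage exists)

Around AUD → KRW → CHF → AUD: 1 × 841.77 ÷ 1429.2 × 1.6705 = 0.983891
Product < 1; profitable direction is AUD → CHF → KRW → AUD.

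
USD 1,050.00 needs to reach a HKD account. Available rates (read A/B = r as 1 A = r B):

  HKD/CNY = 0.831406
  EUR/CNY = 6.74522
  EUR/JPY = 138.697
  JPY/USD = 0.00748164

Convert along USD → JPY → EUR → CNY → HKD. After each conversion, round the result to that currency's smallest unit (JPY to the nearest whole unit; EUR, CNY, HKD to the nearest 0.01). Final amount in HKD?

USD 1,050.00 ÷ 0.00748164 = JPY 140,344
JPY 140,344 ÷ 138.697 = EUR 1,011.87
EUR 1,011.87 × 6.74522 = CNY 6,825.29
CNY 6,825.29 ÷ 0.831406 = HKD 8,209.33

HKD 8,209.33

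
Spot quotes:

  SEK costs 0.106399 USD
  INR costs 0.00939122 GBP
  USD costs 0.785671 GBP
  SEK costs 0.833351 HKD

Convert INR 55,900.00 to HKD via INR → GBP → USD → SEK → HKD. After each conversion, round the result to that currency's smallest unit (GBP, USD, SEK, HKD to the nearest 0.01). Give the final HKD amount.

INR 55,900.00 × 0.00939122 = GBP 524.97
GBP 524.97 ÷ 0.785671 = USD 668.18
USD 668.18 ÷ 0.106399 = SEK 6,279.95
SEK 6,279.95 × 0.833351 = HKD 5,233.40

HKD 5,233.40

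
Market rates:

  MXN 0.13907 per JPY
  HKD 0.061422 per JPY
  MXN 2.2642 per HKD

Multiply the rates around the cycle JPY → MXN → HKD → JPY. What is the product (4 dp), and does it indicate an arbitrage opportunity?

1.0000 (no arbitrage)

Around JPY → MXN → HKD → JPY: 1 × 0.13907 ÷ 2.2642 ÷ 0.061422 = 0.999988
Product ≈ 1 (deviation 0.001%, within rounding noise).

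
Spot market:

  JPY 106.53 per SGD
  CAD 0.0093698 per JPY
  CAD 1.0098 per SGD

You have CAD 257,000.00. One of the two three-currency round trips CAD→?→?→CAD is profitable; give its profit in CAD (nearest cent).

Profit: CAD 2,995.75

Profitable loop is CAD → JPY → SGD → CAD:
CAD 257,000.00 ÷ 0.0093698 = JPY 27,428,547
JPY 27,428,547 ÷ 106.53 = SGD 257,472.52
SGD 257,472.52 × 1.0098 = CAD 259,995.75
Profit = CAD 259,995.75 − CAD 257,000.00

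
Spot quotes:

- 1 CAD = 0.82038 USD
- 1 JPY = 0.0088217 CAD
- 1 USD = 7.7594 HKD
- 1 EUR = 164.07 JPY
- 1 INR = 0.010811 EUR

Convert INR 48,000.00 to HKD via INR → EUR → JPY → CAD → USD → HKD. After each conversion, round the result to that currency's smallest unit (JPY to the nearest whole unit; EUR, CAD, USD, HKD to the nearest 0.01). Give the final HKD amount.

HKD 4,781.19

INR 48,000.00 × 0.010811 = EUR 518.93
EUR 518.93 × 164.07 = JPY 85,141
JPY 85,141 × 0.0088217 = CAD 751.09
CAD 751.09 × 0.82038 = USD 616.18
USD 616.18 × 7.7594 = HKD 4,781.19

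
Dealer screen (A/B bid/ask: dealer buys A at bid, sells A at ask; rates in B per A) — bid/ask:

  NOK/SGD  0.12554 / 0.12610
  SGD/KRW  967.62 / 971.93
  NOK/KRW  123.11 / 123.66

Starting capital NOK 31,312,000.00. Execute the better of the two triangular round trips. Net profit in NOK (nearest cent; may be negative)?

Best loop NOK → KRW → SGD → NOK:
NOK 31,312,000.00 × 123.11 (sell NOK at bid) = KRW 3,854,820,320
KRW 3,854,820,320 ÷ 971.93 (buy SGD at ask) = SGD 3,966,150.15
SGD 3,966,150.15 ÷ 0.12610 (buy NOK at ask) = NOK 31,452,419.94

Net profit: NOK 140,419.94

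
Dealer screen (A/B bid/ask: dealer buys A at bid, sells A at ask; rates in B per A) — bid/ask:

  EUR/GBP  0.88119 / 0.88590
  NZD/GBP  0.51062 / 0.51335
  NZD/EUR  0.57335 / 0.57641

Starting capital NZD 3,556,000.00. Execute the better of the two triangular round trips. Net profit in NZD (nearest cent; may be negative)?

Best loop NZD → GBP → EUR → NZD:
NZD 3,556,000.00 × 0.51062 (sell NZD at bid) = GBP 1,815,764.72
GBP 1,815,764.72 ÷ 0.88590 (buy EUR at ask) = EUR 2,049,627.18
EUR 2,049,627.18 ÷ 0.57641 (buy NZD at ask) = NZD 3,555,849.45

Net result: NZD -150.55 (no profitable arbitrage after spreads)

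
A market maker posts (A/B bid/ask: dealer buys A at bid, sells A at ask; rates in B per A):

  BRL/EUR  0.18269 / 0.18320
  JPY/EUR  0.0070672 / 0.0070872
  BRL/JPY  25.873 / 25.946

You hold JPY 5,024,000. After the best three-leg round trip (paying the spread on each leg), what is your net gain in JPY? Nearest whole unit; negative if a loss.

Best loop JPY → EUR → BRL → JPY:
JPY 5,024,000 × 0.0070672 (sell JPY at bid) = EUR 35,505.61
EUR 35,505.61 ÷ 0.18320 (buy BRL at ask) = BRL 193,807.93
BRL 193,807.93 × 25.873 (sell BRL at bid) = JPY 5,014,393

Net result: JPY -9,607 (no profitable arbitrage after spreads)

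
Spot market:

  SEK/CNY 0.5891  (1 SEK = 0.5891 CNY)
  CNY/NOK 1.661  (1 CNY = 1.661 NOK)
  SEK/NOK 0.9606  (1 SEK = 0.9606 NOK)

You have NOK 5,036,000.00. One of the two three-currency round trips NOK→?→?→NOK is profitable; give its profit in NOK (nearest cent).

Profit: NOK 93,816.08

Profitable loop is NOK → SEK → CNY → NOK:
NOK 5,036,000.00 ÷ 0.9606 = SEK 5,242,556.74
SEK 5,242,556.74 × 0.5891 = CNY 3,088,390.17
CNY 3,088,390.17 × 1.661 = NOK 5,129,816.08
Profit = NOK 5,129,816.08 − NOK 5,036,000.00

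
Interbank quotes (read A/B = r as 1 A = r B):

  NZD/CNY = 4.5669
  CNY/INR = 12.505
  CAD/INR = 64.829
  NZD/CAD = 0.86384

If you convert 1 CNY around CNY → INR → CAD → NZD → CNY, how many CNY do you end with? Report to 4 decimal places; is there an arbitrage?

Around CNY → INR → CAD → NZD → CNY: 1 × 12.505 ÷ 64.829 ÷ 0.86384 × 4.5669 = 1.019771
Product > 1; profitable direction is CNY → INR → CAD → NZD → CNY.

1.0198 (arbitrage exists)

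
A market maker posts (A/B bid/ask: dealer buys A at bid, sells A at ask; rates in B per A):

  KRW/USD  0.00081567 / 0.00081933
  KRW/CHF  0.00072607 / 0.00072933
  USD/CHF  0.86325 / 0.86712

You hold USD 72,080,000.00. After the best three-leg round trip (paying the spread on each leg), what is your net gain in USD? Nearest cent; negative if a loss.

Net profit: USD 1,583,985.23

Best loop USD → KRW → CHF → USD:
USD 72,080,000.00 ÷ 0.00081933 (buy KRW at ask) = KRW 87,974,320,481
KRW 87,974,320,481 × 0.00072607 (sell KRW at bid) = CHF 63,875,514.87
CHF 63,875,514.87 ÷ 0.86712 (buy USD at ask) = USD 73,663,985.23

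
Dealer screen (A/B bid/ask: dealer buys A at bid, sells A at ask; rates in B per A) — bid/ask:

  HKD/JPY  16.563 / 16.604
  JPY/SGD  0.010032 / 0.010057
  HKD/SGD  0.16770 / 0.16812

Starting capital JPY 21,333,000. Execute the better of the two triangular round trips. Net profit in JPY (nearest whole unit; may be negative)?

Best loop JPY → HKD → SGD → JPY:
JPY 21,333,000 ÷ 16.604 (buy HKD at ask) = HKD 1,284,810.89
HKD 1,284,810.89 × 0.16770 (sell HKD at bid) = SGD 215,462.79
SGD 215,462.79 ÷ 0.010057 (buy JPY at ask) = JPY 21,424,161

Net profit: JPY 91,161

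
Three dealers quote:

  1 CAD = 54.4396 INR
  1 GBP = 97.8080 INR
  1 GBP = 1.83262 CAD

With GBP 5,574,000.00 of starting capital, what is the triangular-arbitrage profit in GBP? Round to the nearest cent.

Profit: GBP 111,647.53

Profitable loop is GBP → CAD → INR → GBP:
GBP 5,574,000.00 × 1.83262 = CAD 10,215,023.88
CAD 10,215,023.88 × 54.4396 = INR 556,101,814.02
INR 556,101,814.02 ÷ 97.8080 = GBP 5,685,647.53
Profit = GBP 5,685,647.53 − GBP 5,574,000.00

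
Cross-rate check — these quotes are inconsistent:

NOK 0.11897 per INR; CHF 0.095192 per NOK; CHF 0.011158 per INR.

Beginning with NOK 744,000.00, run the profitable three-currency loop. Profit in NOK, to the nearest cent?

Profit: NOK 11,134.81

Profitable loop is NOK → CHF → INR → NOK:
NOK 744,000.00 × 0.095192 = CHF 70,822.85
CHF 70,822.85 ÷ 0.011158 = INR 6,347,270.84
INR 6,347,270.84 × 0.11897 = NOK 755,134.81
Profit = NOK 755,134.81 − NOK 744,000.00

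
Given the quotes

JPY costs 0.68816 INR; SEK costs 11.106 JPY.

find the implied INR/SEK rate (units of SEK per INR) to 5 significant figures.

INR/SEK = 0.13084

1 INR ÷ 0.68816 = 1.45315 JPY
1.45315 JPY ÷ 11.106 = 0.130844 SEK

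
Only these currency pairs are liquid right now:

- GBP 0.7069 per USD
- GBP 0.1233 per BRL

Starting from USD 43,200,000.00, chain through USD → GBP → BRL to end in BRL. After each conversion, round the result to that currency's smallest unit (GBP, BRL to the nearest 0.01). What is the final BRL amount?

BRL 247,672,992.70

USD 43,200,000.00 × 0.7069 = GBP 30,538,080.00
GBP 30,538,080.00 ÷ 0.1233 = BRL 247,672,992.70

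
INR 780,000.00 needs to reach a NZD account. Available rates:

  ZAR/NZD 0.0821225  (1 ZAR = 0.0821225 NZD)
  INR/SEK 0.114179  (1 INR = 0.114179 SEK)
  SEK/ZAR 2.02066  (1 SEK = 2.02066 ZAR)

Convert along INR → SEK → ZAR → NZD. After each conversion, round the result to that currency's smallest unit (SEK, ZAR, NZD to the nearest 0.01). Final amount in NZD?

INR 780,000.00 × 0.114179 = SEK 89,059.62
SEK 89,059.62 × 2.02066 = ZAR 179,959.21
ZAR 179,959.21 × 0.0821225 = NZD 14,778.70

NZD 14,778.70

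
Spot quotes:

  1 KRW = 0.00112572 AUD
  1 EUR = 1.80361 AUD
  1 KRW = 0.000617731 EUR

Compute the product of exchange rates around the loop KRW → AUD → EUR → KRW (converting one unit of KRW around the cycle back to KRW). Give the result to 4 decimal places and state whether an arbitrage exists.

Around KRW → AUD → EUR → KRW: 1 × 0.00112572 ÷ 1.80361 ÷ 0.000617731 = 1.010388
Product > 1; profitable direction is KRW → AUD → EUR → KRW.

1.0104 (arbitrage exists)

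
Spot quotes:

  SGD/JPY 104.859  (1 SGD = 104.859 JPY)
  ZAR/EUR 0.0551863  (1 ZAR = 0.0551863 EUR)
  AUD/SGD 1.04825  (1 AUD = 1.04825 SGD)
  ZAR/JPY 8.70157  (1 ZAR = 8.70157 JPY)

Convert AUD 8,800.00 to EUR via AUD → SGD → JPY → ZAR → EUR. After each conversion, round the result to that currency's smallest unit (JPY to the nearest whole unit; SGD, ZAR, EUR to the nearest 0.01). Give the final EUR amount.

EUR 6,134.61

AUD 8,800.00 × 1.04825 = SGD 9,224.60
SGD 9,224.60 × 104.859 = JPY 967,282
JPY 967,282 ÷ 8.70157 = ZAR 111,161.78
ZAR 111,161.78 × 0.0551863 = EUR 6,134.61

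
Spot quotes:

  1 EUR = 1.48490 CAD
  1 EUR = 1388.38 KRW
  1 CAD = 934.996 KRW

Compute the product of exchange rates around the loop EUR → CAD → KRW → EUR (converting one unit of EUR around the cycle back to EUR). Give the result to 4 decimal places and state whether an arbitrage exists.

Around EUR → CAD → KRW → EUR: 1 × 1.48490 × 934.996 ÷ 1388.38 = 0.999997
Product ≈ 1 (deviation 0.000%, within rounding noise).

1.0000 (no arbitrage)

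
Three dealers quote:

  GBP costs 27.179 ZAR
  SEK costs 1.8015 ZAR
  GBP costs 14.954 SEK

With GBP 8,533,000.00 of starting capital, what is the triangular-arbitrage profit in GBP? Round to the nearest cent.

Profit: GBP 75,818.99

Profitable loop is GBP → ZAR → SEK → GBP:
GBP 8,533,000.00 × 27.179 = ZAR 231,918,407.00
ZAR 231,918,407.00 ÷ 1.8015 = SEK 128,736,279.21
SEK 128,736,279.21 ÷ 14.954 = GBP 8,608,818.99
Profit = GBP 8,608,818.99 − GBP 8,533,000.00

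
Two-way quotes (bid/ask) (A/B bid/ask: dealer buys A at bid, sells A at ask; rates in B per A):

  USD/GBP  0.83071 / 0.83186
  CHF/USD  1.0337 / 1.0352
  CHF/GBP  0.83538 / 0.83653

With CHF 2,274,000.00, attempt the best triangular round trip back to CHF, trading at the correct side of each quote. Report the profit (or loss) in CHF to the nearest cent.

Net profit: CHF 60,279.71

Best loop CHF → USD → GBP → CHF:
CHF 2,274,000.00 × 1.0337 (sell CHF at bid) = USD 2,350,633.80
USD 2,350,633.80 × 0.83071 (sell USD at bid) = GBP 1,952,695.00
GBP 1,952,695.00 ÷ 0.83653 (buy CHF at ask) = CHF 2,334,279.71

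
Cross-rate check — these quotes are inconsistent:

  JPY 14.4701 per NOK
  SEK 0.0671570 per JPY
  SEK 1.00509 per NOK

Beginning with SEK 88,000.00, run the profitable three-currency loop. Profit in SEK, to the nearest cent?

Profit: SEK 3,017.48

Profitable loop is SEK → JPY → NOK → SEK:
SEK 88,000.00 ÷ 0.0671570 = JPY 1,310,362
JPY 1,310,362 ÷ 14.4701 = NOK 90,556.55
NOK 90,556.55 × 1.00509 = SEK 91,017.48
Profit = SEK 91,017.48 − SEK 88,000.00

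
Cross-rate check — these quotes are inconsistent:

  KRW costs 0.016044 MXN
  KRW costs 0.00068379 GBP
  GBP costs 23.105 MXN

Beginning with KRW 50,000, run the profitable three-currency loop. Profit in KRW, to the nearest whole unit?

Profit: KRW 775

Profitable loop is KRW → MXN → GBP → KRW:
KRW 50,000 × 0.016044 = MXN 802.20
MXN 802.20 ÷ 23.105 = GBP 34.72
GBP 34.72 ÷ 0.00068379 = KRW 50,775
Profit = KRW 50,775 − KRW 50,000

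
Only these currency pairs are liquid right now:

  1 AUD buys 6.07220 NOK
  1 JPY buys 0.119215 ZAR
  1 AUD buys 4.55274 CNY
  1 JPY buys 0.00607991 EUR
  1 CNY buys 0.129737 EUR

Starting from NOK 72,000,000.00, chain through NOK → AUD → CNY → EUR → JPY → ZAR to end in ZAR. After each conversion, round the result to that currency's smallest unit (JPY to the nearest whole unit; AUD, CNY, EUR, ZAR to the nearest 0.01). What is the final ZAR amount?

NOK 72,000,000.00 ÷ 6.07220 = AUD 11,857,316.95
AUD 11,857,316.95 × 4.55274 = CNY 53,983,281.17
CNY 53,983,281.17 × 0.129737 = EUR 7,003,628.95
EUR 7,003,628.95 ÷ 0.00607991 = JPY 1,151,929,708
JPY 1,151,929,708 × 0.119215 = ZAR 137,327,300.14

ZAR 137,327,300.14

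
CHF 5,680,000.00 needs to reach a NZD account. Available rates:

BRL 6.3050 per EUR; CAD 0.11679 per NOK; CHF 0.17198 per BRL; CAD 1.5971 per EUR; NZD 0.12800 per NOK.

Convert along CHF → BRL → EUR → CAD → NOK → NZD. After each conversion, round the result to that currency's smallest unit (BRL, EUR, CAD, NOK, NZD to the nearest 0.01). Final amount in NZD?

CHF 5,680,000.00 ÷ 0.17198 = BRL 33,027,096.17
BRL 33,027,096.17 ÷ 6.3050 = EUR 5,238,238.89
EUR 5,238,238.89 × 1.5971 = CAD 8,365,991.33
CAD 8,365,991.33 ÷ 0.11679 = NOK 71,632,771.04
NOK 71,632,771.04 × 0.12800 = NZD 9,168,994.69

NZD 9,168,994.69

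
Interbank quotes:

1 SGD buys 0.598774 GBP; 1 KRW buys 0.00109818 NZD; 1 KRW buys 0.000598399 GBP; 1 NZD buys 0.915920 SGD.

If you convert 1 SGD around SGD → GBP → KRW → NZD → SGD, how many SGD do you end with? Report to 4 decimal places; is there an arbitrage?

1.0065 (arbitrage exists)

Around SGD → GBP → KRW → NZD → SGD: 1 × 0.598774 ÷ 0.000598399 × 0.00109818 × 0.915920 = 1.006475
Product > 1; profitable direction is SGD → GBP → KRW → NZD → SGD.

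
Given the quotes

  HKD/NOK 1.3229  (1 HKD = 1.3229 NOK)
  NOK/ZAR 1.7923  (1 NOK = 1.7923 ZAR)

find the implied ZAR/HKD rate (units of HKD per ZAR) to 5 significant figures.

ZAR/HKD = 0.42176

1 ZAR ÷ 1.7923 = 0.557942 NOK
0.557942 NOK ÷ 1.3229 = 0.421757 HKD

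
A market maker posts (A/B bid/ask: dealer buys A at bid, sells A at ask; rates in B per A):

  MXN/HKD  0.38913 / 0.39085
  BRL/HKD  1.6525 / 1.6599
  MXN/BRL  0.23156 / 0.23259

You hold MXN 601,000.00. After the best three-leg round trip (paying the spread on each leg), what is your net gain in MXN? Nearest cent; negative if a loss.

Net profit: MXN 4,753.90

Best loop MXN → HKD → BRL → MXN:
MXN 601,000.00 × 0.38913 (sell MXN at bid) = HKD 233,867.13
HKD 233,867.13 ÷ 1.6599 (buy BRL at ask) = BRL 140,892.30
BRL 140,892.30 ÷ 0.23259 (buy MXN at ask) = MXN 605,753.90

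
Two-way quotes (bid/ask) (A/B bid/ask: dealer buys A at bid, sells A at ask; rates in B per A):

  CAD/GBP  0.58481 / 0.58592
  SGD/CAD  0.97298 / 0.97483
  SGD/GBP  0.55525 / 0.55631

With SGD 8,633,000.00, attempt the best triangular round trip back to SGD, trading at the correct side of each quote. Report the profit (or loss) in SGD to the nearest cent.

Net profit: SGD 197,058.44

Best loop SGD → CAD → GBP → SGD:
SGD 8,633,000.00 × 0.97298 (sell SGD at bid) = CAD 8,399,736.34
CAD 8,399,736.34 × 0.58481 (sell CAD at bid) = GBP 4,912,249.81
GBP 4,912,249.81 ÷ 0.55631 (buy SGD at ask) = SGD 8,830,058.44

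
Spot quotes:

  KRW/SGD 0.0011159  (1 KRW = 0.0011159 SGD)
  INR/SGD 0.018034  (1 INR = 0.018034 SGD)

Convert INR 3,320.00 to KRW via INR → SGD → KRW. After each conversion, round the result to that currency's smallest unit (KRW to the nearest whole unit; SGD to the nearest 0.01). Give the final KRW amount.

KRW 53,652

INR 3,320.00 × 0.018034 = SGD 59.87
SGD 59.87 ÷ 0.0011159 = KRW 53,652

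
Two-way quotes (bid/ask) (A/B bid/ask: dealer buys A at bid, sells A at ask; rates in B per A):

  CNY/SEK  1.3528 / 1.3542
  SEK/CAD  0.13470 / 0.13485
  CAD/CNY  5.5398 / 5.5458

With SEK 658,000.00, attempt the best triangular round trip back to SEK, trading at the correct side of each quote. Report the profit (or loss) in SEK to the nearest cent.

Best loop SEK → CAD → CNY → SEK:
SEK 658,000.00 × 0.13470 (sell SEK at bid) = CAD 88,632.60
CAD 88,632.60 × 5.5398 (sell CAD at bid) = CNY 491,006.88
CNY 491,006.88 × 1.3528 (sell CNY at bid) = SEK 664,234.10

Net profit: SEK 6,234.10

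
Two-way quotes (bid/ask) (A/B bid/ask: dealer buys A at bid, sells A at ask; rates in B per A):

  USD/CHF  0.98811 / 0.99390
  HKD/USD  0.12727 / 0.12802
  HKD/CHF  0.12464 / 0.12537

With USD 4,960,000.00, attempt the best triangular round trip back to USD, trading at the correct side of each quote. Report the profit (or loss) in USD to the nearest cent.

Best loop USD → CHF → HKD → USD:
USD 4,960,000.00 × 0.98811 (sell USD at bid) = CHF 4,901,025.60
CHF 4,901,025.60 ÷ 0.12537 (buy HKD at ask) = HKD 39,092,491.03
HKD 39,092,491.03 × 0.12727 (sell HKD at bid) = USD 4,975,301.33

Net profit: USD 15,301.33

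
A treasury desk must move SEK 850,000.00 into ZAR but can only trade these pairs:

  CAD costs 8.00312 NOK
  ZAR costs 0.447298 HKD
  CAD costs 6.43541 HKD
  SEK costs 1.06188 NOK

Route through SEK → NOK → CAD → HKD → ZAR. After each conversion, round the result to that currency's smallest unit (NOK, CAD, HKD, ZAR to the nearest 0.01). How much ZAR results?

ZAR 1,622,610.65

SEK 850,000.00 × 1.06188 = NOK 902,598.00
NOK 902,598.00 ÷ 8.00312 = CAD 112,780.77
CAD 112,780.77 × 6.43541 = HKD 725,790.50
HKD 725,790.50 ÷ 0.447298 = ZAR 1,622,610.65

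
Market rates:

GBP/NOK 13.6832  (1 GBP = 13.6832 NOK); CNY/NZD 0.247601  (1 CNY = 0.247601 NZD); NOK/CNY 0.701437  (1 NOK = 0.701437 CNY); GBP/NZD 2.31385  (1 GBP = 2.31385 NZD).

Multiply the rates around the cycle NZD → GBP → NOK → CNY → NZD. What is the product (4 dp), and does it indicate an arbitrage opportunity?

1.0271 (arbitrage exists)

Around NZD → GBP → NOK → CNY → NZD: 1 ÷ 2.31385 × 13.6832 × 0.701437 × 0.247601 = 1.027055
Product > 1; profitable direction is NZD → GBP → NOK → CNY → NZD.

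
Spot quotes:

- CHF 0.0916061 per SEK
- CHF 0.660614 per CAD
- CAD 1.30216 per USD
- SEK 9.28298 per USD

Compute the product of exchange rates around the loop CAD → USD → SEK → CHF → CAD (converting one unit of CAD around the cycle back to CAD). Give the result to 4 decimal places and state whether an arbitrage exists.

0.9886 (arbitrage exists)

Around CAD → USD → SEK → CHF → CAD: 1 ÷ 1.30216 × 9.28298 × 0.0916061 ÷ 0.660614 = 0.988552
Product < 1; profitable direction is CAD → CHF → SEK → USD → CAD.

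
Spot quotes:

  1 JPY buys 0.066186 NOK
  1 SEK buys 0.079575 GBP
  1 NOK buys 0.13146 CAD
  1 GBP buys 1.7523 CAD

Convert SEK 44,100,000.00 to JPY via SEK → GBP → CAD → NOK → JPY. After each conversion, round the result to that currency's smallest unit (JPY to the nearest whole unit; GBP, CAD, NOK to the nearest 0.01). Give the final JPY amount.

JPY 706,746,937

SEK 44,100,000.00 × 0.079575 = GBP 3,509,257.50
GBP 3,509,257.50 × 1.7523 = CAD 6,149,271.92
CAD 6,149,271.92 ÷ 0.13146 = NOK 46,776,752.78
NOK 46,776,752.78 ÷ 0.066186 = JPY 706,746,937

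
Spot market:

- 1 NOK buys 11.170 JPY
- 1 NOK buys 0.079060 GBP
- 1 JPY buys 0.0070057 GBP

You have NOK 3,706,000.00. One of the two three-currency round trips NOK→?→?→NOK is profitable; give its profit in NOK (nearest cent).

Profit: NOK 38,186.87

Profitable loop is NOK → GBP → JPY → NOK:
NOK 3,706,000.00 × 0.079060 = GBP 292,996.36
GBP 292,996.36 ÷ 0.0070057 = JPY 41,822,567
JPY 41,822,567 ÷ 11.170 = NOK 3,744,186.87
Profit = NOK 3,744,186.87 − NOK 3,706,000.00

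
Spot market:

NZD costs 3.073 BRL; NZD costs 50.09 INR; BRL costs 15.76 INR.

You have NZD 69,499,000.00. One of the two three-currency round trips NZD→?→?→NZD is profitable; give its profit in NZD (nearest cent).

Profit: NZD 2,381,454.42

Profitable loop is NZD → INR → BRL → NZD:
NZD 69,499,000.00 × 50.09 = INR 3,481,204,910.00
INR 3,481,204,910.00 ÷ 15.76 = BRL 220,888,636.42
BRL 220,888,636.42 ÷ 3.073 = NZD 71,880,454.42
Profit = NZD 71,880,454.42 − NZD 69,499,000.00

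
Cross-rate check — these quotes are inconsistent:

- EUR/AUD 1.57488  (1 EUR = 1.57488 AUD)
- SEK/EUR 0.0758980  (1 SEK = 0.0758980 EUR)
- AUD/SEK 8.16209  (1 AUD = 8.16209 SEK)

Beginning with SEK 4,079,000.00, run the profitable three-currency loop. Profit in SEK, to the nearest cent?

Profitable loop is SEK → AUD → EUR → SEK:
SEK 4,079,000.00 ÷ 8.16209 = AUD 499,749.45
AUD 499,749.45 ÷ 1.57488 = EUR 317,325.42
EUR 317,325.42 ÷ 0.0758980 = SEK 4,180,945.69
Profit = SEK 4,180,945.69 − SEK 4,079,000.00

Profit: SEK 101,945.69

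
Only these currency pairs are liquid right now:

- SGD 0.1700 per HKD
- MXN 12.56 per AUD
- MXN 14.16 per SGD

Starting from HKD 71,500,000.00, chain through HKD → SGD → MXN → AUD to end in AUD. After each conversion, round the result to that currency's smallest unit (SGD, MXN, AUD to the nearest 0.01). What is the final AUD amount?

HKD 71,500,000.00 × 0.1700 = SGD 12,155,000.00
SGD 12,155,000.00 × 14.16 = MXN 172,114,800.00
MXN 172,114,800.00 ÷ 12.56 = AUD 13,703,407.64

AUD 13,703,407.64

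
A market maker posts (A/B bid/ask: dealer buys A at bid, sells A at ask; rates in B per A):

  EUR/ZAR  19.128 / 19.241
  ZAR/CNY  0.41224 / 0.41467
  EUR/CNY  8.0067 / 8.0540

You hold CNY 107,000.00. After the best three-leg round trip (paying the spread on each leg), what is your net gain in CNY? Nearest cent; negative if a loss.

Best loop CNY → ZAR → EUR → CNY:
CNY 107,000.00 ÷ 0.41467 (buy ZAR at ask) = ZAR 258,036.51
ZAR 258,036.51 ÷ 19.241 (buy EUR at ask) = EUR 13,410.76
EUR 13,410.76 × 8.0067 (sell EUR at bid) = CNY 107,375.96

Net profit: CNY 375.96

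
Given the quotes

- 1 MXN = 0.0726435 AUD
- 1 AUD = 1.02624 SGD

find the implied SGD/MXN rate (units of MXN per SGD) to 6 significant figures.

SGD/MXN = 13.4139

1 SGD ÷ 1.02624 = 0.974431 AUD
0.974431 AUD ÷ 0.0726435 = 13.4139 MXN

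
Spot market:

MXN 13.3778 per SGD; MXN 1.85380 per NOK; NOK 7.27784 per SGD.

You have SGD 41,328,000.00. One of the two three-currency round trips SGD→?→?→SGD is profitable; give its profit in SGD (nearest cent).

Profitable loop is SGD → NOK → MXN → SGD:
SGD 41,328,000.00 × 7.27784 = NOK 300,778,571.52
NOK 300,778,571.52 × 1.85380 = MXN 557,583,315.88
MXN 557,583,315.88 ÷ 13.3778 = SGD 41,679,746.74
Profit = SGD 41,679,746.74 − SGD 41,328,000.00

Profit: SGD 351,746.74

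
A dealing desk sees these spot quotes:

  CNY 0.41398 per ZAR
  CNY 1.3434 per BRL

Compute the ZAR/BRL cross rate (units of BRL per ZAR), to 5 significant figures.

1 ZAR × 0.41398 = 0.41398 CNY
0.41398 CNY ÷ 1.3434 = 0.308158 BRL

ZAR/BRL = 0.30816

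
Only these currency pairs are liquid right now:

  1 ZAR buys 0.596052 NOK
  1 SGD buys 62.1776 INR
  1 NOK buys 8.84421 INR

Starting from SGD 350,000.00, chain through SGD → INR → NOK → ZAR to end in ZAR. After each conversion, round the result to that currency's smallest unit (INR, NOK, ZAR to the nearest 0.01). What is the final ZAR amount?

ZAR 4,128,181.69

SGD 350,000.00 × 62.1776 = INR 21,762,160.00
INR 21,762,160.00 ÷ 8.84421 = NOK 2,460,610.95
NOK 2,460,610.95 ÷ 0.596052 = ZAR 4,128,181.69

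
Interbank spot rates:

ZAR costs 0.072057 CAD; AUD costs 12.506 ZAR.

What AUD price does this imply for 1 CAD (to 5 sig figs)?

1 CAD ÷ 0.072057 = 13.8779 ZAR
13.8779 ZAR ÷ 12.506 = 1.1097 AUD

CAD/AUD = 1.1097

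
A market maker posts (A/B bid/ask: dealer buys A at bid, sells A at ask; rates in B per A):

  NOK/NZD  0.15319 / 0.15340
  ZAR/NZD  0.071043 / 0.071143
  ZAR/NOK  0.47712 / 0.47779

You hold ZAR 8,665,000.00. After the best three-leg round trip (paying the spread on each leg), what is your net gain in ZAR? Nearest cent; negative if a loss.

Net profit: ZAR 237,140.21

Best loop ZAR → NOK → NZD → ZAR:
ZAR 8,665,000.00 × 0.47712 (sell ZAR at bid) = NOK 4,134,244.80
NOK 4,134,244.80 × 0.15319 (sell NOK at bid) = NZD 633,324.96
NZD 633,324.96 ÷ 0.071143 (buy ZAR at ask) = ZAR 8,902,140.21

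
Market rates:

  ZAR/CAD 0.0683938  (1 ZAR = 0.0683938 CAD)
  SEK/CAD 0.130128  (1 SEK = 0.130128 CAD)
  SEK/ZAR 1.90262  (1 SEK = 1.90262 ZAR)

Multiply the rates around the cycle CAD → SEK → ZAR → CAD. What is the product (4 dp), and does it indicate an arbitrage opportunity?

Around CAD → SEK → ZAR → CAD: 1 ÷ 0.130128 × 1.90262 × 0.0683938 = 0.999995
Product ≈ 1 (deviation 0.000%, within rounding noise).

1.0000 (no arbitrage)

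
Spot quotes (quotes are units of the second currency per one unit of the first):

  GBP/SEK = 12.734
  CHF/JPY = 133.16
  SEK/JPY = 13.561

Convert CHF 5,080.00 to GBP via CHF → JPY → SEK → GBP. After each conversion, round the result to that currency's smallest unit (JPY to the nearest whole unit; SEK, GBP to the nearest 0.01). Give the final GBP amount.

GBP 3,917.25

CHF 5,080.00 × 133.16 = JPY 676,453
JPY 676,453 ÷ 13.561 = SEK 49,882.24
SEK 49,882.24 ÷ 12.734 = GBP 3,917.25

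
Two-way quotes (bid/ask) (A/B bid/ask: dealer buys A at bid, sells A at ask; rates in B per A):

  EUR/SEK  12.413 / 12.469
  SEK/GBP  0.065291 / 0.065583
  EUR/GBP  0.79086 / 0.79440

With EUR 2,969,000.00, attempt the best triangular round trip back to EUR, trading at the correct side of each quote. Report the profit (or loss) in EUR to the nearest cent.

Net profit: EUR 60,012.31

Best loop EUR → SEK → GBP → EUR:
EUR 2,969,000.00 × 12.413 (sell EUR at bid) = SEK 36,854,197.00
SEK 36,854,197.00 × 0.065291 (sell SEK at bid) = GBP 2,406,247.38
GBP 2,406,247.38 ÷ 0.79440 (buy EUR at ask) = EUR 3,029,012.31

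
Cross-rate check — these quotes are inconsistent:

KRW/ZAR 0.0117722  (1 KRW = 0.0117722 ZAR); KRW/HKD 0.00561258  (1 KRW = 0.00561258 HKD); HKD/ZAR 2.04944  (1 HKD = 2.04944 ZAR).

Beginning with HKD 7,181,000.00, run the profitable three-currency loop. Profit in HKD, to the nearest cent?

Profitable loop is HKD → KRW → ZAR → HKD:
HKD 7,181,000.00 ÷ 0.00561258 = KRW 1,279,447,242
KRW 1,279,447,242 × 0.0117722 = ZAR 15,061,908.82
ZAR 15,061,908.82 ÷ 2.04944 = HKD 7,349,280.20
Profit = HKD 7,349,280.20 − HKD 7,181,000.00

Profit: HKD 168,280.20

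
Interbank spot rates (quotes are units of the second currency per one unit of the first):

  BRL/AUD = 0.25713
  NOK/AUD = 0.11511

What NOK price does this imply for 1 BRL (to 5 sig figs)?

BRL/NOK = 2.2338

1 BRL × 0.25713 = 0.25713 AUD
0.25713 AUD ÷ 0.11511 = 2.23378 NOK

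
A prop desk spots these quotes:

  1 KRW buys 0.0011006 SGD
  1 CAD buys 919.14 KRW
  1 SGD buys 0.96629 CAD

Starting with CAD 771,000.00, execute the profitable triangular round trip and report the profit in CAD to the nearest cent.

Profit: CAD 17,743.36

Profitable loop is CAD → SGD → KRW → CAD:
CAD 771,000.00 ÷ 0.96629 = SGD 797,897.11
SGD 797,897.11 ÷ 0.0011006 = KRW 724,965,575
KRW 724,965,575 ÷ 919.14 = CAD 788,743.36
Profit = CAD 788,743.36 − CAD 771,000.00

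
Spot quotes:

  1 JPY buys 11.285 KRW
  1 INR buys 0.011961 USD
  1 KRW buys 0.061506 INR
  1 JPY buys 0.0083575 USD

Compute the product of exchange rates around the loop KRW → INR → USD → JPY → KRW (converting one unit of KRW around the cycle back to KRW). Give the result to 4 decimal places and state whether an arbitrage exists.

Around KRW → INR → USD → JPY → KRW: 1 × 0.061506 × 0.011961 ÷ 0.0083575 × 11.285 = 0.993368
Product < 1; profitable direction is KRW → JPY → USD → INR → KRW.

0.9934 (arbitrage exists)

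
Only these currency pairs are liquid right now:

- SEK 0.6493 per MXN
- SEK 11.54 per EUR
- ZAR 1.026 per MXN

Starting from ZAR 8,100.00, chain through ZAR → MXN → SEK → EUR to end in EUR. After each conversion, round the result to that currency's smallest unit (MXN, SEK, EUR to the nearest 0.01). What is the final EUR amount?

ZAR 8,100.00 ÷ 1.026 = MXN 7,894.74
MXN 7,894.74 × 0.6493 = SEK 5,126.05
SEK 5,126.05 ÷ 11.54 = EUR 444.20

EUR 444.20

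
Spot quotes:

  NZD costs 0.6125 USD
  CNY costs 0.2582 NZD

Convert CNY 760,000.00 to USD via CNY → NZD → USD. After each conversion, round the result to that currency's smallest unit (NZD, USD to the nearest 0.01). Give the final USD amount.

USD 120,192.10

CNY 760,000.00 × 0.2582 = NZD 196,232.00
NZD 196,232.00 × 0.6125 = USD 120,192.10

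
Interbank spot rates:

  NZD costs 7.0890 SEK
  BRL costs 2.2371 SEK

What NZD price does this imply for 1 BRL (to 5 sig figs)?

BRL/NZD = 0.31557

1 BRL × 2.2371 = 2.2371 SEK
2.2371 SEK ÷ 7.0890 = 0.315573 NZD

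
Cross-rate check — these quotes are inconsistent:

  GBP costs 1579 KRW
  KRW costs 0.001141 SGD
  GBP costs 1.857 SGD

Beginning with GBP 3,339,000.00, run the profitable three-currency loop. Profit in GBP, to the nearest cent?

Profit: GBP 102,601.23

Profitable loop is GBP → SGD → KRW → GBP:
GBP 3,339,000.00 × 1.857 = SGD 6,200,523.00
SGD 6,200,523.00 ÷ 0.001141 = KRW 5,434,288,344
KRW 5,434,288,344 ÷ 1579 = GBP 3,441,601.23
Profit = GBP 3,441,601.23 − GBP 3,339,000.00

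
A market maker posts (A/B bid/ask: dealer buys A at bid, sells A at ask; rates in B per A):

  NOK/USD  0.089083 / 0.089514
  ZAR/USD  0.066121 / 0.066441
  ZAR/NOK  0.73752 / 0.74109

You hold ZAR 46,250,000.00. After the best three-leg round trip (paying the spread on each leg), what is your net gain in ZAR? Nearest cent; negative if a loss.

Best loop ZAR → USD → NOK → ZAR:
ZAR 46,250,000.00 × 0.066121 (sell ZAR at bid) = USD 3,058,096.25
USD 3,058,096.25 ÷ 0.089514 (buy NOK at ask) = NOK 34,163,329.20
NOK 34,163,329.20 ÷ 0.74109 (buy ZAR at ask) = ZAR 46,098,758.86

Net result: ZAR -151,241.14 (no profitable arbitrage after spreads)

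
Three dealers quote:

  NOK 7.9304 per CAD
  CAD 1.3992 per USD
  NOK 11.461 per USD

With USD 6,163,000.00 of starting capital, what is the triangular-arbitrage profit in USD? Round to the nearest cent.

Profitable loop is USD → NOK → CAD → USD:
USD 6,163,000.00 × 11.461 = NOK 70,634,143.00
NOK 70,634,143.00 ÷ 7.9304 = CAD 8,906,756.66
CAD 8,906,756.66 ÷ 1.3992 = USD 6,365,606.53
Profit = USD 6,365,606.53 − USD 6,163,000.00

Profit: USD 202,606.53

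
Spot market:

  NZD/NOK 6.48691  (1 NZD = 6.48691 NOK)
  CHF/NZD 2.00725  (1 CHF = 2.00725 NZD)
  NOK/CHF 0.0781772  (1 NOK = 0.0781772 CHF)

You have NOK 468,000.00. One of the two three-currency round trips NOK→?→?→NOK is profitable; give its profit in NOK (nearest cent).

Profitable loop is NOK → CHF → NZD → NOK:
NOK 468,000.00 × 0.0781772 = CHF 36,586.93
CHF 36,586.93 × 2.00725 = NZD 73,439.11
NZD 73,439.11 × 6.48691 = NOK 476,392.93
Profit = NOK 476,392.93 − NOK 468,000.00

Profit: NOK 8,392.93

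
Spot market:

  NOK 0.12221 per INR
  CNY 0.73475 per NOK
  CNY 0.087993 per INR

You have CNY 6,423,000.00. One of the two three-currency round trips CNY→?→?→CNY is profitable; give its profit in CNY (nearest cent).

Profit: CNY 131,448.21

Profitable loop is CNY → INR → NOK → CNY:
CNY 6,423,000.00 ÷ 0.087993 = INR 72,994,442.74
INR 72,994,442.74 × 0.12221 = NOK 8,920,650.85
NOK 8,920,650.85 × 0.73475 = CNY 6,554,448.21
Profit = CNY 6,554,448.21 − CNY 6,423,000.00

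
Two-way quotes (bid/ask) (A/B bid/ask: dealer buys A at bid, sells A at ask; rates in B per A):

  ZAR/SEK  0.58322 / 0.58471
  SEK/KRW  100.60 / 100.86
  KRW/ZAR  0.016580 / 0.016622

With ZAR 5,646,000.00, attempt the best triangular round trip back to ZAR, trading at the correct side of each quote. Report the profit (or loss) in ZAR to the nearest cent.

Best loop ZAR → KRW → SEK → ZAR:
ZAR 5,646,000.00 ÷ 0.016622 (buy KRW at ask) = KRW 339,670,316
KRW 339,670,316 ÷ 100.86 (buy SEK at ask) = SEK 3,367,740.60
SEK 3,367,740.60 ÷ 0.58471 (buy ZAR at ask) = ZAR 5,759,676.75

Net profit: ZAR 113,676.75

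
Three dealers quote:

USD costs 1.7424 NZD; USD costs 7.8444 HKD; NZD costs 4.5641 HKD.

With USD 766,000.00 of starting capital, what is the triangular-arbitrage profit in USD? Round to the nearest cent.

Profit: USD 10,554.70

Profitable loop is USD → NZD → HKD → USD:
USD 766,000.00 × 1.7424 = NZD 1,334,678.40
NZD 1,334,678.40 × 4.5641 = HKD 6,091,605.69
HKD 6,091,605.69 ÷ 7.8444 = USD 776,554.70
Profit = USD 776,554.70 − USD 766,000.00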